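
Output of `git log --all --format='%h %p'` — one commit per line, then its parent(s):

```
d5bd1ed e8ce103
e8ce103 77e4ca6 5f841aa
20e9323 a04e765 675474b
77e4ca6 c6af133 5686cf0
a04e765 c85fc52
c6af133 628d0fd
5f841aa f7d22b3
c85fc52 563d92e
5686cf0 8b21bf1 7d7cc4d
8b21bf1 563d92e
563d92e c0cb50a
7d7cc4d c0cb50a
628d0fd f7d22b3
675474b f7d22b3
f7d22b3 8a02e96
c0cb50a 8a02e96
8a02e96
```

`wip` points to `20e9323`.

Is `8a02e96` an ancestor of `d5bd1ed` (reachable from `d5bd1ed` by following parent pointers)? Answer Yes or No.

Yes

Ancestors of d5bd1ed (commits reachable by following parents): {563d92e, 5686cf0, 5f841aa, 628d0fd, 77e4ca6, 7d7cc4d, 8a02e96, 8b21bf1, c0cb50a, c6af133, d5bd1ed, e8ce103, f7d22b3}.
8a02e96 is in that set, so it is an ancestor of d5bd1ed.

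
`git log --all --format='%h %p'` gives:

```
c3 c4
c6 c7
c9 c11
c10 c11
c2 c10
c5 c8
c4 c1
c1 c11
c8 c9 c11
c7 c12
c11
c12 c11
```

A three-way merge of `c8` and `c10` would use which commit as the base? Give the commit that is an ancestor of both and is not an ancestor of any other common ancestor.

c11

Ancestors of c8: {c11, c8, c9}.
Ancestors of c10: {c10, c11}.
Common ancestors: {c11}.
The only common ancestor is c11, so it is the merge base.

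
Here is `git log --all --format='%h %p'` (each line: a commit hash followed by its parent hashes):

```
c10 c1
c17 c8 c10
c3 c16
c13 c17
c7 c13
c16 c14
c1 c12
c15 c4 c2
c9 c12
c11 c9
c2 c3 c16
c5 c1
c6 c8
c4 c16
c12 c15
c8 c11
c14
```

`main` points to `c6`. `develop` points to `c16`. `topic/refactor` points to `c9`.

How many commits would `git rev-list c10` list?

Walking parent pointers from c10: reachable set = {c1, c10, c12, c14, c15, c16, c2, c3, c4}.
That is 9 commits.

9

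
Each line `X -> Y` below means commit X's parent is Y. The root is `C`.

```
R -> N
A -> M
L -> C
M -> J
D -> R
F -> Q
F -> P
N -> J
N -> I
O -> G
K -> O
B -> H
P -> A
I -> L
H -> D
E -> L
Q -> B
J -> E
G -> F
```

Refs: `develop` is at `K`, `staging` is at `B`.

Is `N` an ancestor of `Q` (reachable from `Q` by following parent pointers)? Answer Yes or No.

Ancestors of Q (commits reachable by following parents): {B, C, D, E, H, I, J, L, N, Q, R}.
N is in that set, so it is an ancestor of Q.

Yes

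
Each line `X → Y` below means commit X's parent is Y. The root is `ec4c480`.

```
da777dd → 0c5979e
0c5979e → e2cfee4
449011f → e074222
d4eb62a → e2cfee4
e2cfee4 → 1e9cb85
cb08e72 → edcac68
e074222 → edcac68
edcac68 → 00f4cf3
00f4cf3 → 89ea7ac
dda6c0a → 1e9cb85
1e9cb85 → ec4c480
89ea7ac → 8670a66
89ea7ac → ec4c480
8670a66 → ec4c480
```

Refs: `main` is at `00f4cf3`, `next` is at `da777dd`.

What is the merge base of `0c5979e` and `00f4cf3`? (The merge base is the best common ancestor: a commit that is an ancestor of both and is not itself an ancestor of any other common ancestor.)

ec4c480

Ancestors of 0c5979e: {0c5979e, 1e9cb85, e2cfee4, ec4c480}.
Ancestors of 00f4cf3: {00f4cf3, 8670a66, 89ea7ac, ec4c480}.
Common ancestors: {ec4c480}.
The only common ancestor is ec4c480, so it is the merge base.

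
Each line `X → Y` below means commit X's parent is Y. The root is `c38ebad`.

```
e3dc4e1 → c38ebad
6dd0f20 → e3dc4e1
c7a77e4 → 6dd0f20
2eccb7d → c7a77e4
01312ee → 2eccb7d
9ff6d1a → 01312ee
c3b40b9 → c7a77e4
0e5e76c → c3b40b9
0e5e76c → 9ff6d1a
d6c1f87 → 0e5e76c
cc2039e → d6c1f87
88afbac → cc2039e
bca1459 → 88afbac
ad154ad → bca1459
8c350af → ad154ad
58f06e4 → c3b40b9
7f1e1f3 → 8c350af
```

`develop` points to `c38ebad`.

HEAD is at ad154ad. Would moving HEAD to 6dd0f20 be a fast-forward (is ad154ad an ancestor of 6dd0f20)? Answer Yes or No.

A fast-forward from ad154ad to 6dd0f20 is possible iff ad154ad is an ancestor of 6dd0f20.
Ancestors of 6dd0f20: {6dd0f20, c38ebad, e3dc4e1}.
ad154ad is not among them, so fast-forward is not possible.

No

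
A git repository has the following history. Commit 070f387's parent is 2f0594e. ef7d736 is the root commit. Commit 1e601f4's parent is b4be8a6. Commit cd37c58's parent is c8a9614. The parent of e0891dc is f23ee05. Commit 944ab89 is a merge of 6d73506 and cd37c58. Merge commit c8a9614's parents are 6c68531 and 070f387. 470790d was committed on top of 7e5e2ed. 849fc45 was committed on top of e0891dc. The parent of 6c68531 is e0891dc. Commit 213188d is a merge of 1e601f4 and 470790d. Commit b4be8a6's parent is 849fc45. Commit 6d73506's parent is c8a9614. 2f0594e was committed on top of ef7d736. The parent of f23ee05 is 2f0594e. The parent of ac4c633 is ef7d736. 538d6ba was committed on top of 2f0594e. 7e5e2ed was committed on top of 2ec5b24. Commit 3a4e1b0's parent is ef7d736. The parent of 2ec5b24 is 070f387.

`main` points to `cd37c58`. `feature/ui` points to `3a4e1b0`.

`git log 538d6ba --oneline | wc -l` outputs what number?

Walking parent pointers from 538d6ba: reachable set = {2f0594e, 538d6ba, ef7d736}.
That is 3 commits.

3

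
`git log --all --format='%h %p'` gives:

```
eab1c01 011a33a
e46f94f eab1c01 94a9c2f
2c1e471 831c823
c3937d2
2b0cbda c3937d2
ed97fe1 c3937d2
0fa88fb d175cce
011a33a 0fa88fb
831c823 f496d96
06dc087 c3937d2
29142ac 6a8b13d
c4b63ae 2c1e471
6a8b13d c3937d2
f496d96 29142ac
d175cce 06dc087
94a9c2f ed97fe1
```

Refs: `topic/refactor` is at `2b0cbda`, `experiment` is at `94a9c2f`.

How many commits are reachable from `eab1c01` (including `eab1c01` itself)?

Walking parent pointers from eab1c01: reachable set = {011a33a, 06dc087, 0fa88fb, c3937d2, d175cce, eab1c01}.
That is 6 commits.

6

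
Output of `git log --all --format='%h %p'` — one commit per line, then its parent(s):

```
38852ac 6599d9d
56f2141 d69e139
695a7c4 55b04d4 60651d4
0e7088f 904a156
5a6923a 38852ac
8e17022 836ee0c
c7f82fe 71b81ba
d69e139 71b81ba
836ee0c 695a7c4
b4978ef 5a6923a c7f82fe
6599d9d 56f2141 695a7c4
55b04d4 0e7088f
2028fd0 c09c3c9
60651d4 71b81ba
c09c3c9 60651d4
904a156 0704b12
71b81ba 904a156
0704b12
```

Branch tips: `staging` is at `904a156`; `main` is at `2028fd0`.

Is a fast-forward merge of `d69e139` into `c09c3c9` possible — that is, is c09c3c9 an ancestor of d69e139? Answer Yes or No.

A fast-forward from c09c3c9 to d69e139 is possible iff c09c3c9 is an ancestor of d69e139.
Ancestors of d69e139: {0704b12, 71b81ba, 904a156, d69e139}.
c09c3c9 is not among them, so fast-forward is not possible.

No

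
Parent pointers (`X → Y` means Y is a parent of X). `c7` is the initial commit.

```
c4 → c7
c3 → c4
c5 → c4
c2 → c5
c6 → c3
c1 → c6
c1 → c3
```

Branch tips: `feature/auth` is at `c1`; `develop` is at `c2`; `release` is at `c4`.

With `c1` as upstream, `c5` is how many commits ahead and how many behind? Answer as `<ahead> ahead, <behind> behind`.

Reachable from c5: {c4, c5, c7}.
Reachable from c1: {c1, c3, c4, c6, c7}.
Only in c5's history (ahead): {c5} — 1.
Only in c1's history (behind): {c1, c3, c6} — 3.

1 ahead, 3 behind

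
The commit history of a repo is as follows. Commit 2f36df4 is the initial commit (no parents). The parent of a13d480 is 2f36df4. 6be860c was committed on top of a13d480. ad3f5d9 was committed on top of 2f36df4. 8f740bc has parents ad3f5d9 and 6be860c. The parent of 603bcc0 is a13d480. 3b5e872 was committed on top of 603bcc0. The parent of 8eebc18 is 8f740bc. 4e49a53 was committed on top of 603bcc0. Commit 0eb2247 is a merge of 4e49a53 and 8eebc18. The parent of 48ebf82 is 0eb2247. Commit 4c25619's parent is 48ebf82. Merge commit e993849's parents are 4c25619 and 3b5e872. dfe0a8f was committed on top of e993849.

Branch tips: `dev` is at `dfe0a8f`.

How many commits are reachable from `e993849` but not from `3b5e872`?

9

Reachable from e993849: {0eb2247, 2f36df4, 3b5e872, 48ebf82, 4c25619, 4e49a53, 603bcc0, 6be860c, 8eebc18, 8f740bc, a13d480, ad3f5d9, e993849}.
Reachable from 3b5e872: {2f36df4, 3b5e872, 603bcc0, a13d480}.
In e993849's history but not 3b5e872's: {0eb2247, 48ebf82, 4c25619, 4e49a53, 6be860c, 8eebc18, 8f740bc, ad3f5d9, e993849} — 9 commits.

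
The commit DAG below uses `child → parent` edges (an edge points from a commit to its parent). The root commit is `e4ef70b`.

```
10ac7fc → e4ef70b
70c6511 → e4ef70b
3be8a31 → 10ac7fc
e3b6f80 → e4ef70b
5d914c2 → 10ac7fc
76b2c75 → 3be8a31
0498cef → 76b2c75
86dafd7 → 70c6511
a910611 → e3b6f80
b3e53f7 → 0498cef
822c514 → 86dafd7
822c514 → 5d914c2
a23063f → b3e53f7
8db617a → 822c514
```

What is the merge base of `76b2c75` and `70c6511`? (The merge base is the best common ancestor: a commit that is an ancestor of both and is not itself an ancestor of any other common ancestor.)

Ancestors of 76b2c75: {10ac7fc, 3be8a31, 76b2c75, e4ef70b}.
Ancestors of 70c6511: {70c6511, e4ef70b}.
Common ancestors: {e4ef70b}.
The only common ancestor is e4ef70b, so it is the merge base.

e4ef70b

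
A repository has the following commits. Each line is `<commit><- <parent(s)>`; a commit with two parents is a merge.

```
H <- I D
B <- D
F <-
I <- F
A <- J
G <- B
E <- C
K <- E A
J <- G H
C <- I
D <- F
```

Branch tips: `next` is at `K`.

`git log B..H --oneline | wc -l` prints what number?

Reachable from H: {D, F, H, I}.
Reachable from B: {B, D, F}.
In H's history but not B's: {H, I} — 2 commits.

2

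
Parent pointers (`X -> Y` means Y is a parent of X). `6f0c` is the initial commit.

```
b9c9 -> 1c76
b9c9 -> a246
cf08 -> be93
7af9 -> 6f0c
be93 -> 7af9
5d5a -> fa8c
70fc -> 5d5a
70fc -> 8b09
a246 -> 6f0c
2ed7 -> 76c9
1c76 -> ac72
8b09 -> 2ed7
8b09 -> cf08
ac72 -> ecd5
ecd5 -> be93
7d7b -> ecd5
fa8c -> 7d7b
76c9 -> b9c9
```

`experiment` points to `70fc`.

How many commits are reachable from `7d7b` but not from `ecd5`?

Reachable from 7d7b: {6f0c, 7af9, 7d7b, be93, ecd5}.
Reachable from ecd5: {6f0c, 7af9, be93, ecd5}.
In 7d7b's history but not ecd5's: {7d7b} — 1 commit.

1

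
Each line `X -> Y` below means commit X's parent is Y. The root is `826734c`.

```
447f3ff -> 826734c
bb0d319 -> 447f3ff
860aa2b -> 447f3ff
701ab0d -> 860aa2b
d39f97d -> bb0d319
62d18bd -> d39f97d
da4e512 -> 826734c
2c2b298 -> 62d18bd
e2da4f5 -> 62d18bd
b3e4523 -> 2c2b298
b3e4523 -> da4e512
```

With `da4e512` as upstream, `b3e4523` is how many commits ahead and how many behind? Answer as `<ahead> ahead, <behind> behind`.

Reachable from b3e4523: {2c2b298, 447f3ff, 62d18bd, 826734c, b3e4523, bb0d319, d39f97d, da4e512}.
Reachable from da4e512: {826734c, da4e512}.
Only in b3e4523's history (ahead): {2c2b298, 447f3ff, 62d18bd, b3e4523, bb0d319, d39f97d} — 6.
Only in da4e512's history (behind): {} — 0.

6 ahead, 0 behind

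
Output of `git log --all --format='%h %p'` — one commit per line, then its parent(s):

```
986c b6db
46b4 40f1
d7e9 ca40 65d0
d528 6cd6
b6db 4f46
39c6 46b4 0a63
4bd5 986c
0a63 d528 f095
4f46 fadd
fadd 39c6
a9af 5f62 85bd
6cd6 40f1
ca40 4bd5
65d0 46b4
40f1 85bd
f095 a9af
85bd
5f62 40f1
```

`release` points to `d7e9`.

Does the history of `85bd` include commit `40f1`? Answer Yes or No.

No

Ancestors of 85bd: {85bd}.
40f1 is not in that set, so it is not an ancestor of 85bd.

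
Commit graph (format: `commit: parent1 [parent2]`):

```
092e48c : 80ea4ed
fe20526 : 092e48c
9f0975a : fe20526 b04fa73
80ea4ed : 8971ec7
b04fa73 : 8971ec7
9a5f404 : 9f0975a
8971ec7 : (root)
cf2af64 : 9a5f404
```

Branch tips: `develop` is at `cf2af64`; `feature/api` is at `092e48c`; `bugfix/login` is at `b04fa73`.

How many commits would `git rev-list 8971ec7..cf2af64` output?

Reachable from cf2af64: {092e48c, 80ea4ed, 8971ec7, 9a5f404, 9f0975a, b04fa73, cf2af64, fe20526}.
Reachable from 8971ec7: {8971ec7}.
In cf2af64's history but not 8971ec7's: {092e48c, 80ea4ed, 9a5f404, 9f0975a, b04fa73, cf2af64, fe20526} — 7 commits.

7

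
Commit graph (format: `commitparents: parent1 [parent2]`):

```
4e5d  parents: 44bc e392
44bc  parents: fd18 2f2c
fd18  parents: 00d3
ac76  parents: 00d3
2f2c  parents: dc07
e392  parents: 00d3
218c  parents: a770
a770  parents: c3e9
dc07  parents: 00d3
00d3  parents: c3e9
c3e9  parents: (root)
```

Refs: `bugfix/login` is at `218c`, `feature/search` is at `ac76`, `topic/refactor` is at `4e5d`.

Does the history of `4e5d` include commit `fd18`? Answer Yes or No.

Ancestors of 4e5d (commits reachable by following parents): {00d3, 2f2c, 44bc, 4e5d, c3e9, dc07, e392, fd18}.
fd18 is in that set, so it is an ancestor of 4e5d.

Yes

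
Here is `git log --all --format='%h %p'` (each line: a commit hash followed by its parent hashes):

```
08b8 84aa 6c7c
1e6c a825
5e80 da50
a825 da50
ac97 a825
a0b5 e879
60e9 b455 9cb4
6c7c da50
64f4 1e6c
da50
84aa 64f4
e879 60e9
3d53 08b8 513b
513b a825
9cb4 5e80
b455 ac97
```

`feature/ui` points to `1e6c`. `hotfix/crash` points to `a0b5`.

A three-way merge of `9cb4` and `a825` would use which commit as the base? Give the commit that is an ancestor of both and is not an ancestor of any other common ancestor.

Ancestors of 9cb4: {5e80, 9cb4, da50}.
Ancestors of a825: {a825, da50}.
Common ancestors: {da50}.
The only common ancestor is da50, so it is the merge base.

da50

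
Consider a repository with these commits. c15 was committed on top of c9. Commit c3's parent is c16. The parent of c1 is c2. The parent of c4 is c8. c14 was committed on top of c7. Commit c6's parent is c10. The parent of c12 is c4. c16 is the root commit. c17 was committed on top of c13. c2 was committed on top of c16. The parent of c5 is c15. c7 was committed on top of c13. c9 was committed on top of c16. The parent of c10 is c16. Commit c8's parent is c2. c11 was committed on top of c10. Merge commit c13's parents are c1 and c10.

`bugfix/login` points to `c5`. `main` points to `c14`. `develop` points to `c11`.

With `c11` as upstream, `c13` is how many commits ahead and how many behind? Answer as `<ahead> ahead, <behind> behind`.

Reachable from c13: {c1, c10, c13, c16, c2}.
Reachable from c11: {c10, c11, c16}.
Only in c13's history (ahead): {c1, c13, c2} — 3.
Only in c11's history (behind): {c11} — 1.

3 ahead, 1 behind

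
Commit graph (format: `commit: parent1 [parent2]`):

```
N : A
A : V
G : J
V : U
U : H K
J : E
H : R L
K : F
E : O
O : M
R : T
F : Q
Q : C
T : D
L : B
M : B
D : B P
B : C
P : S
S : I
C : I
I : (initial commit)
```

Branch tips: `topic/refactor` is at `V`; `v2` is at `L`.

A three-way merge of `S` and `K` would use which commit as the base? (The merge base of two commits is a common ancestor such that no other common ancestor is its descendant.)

Ancestors of S: {I, S}.
Ancestors of K: {C, F, I, K, Q}.
Common ancestors: {I}.
The only common ancestor is I, so it is the merge base.

I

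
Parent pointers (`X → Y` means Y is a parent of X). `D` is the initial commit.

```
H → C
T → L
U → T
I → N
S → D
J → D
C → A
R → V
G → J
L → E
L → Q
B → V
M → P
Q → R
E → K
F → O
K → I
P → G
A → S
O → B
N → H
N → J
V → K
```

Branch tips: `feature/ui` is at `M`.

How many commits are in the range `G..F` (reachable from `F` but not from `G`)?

11

Reachable from F: {A, B, C, D, F, H, I, J, K, N, O, S, V}.
Reachable from G: {D, G, J}.
In F's history but not G's: {A, B, C, F, H, I, K, N, O, S, V} — 11 commits.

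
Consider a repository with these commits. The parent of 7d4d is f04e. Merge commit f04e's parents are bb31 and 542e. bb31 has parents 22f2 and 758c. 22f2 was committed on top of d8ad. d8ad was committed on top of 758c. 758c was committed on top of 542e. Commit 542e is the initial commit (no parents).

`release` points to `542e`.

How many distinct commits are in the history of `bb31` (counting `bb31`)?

Walking parent pointers from bb31: reachable set = {22f2, 542e, 758c, bb31, d8ad}.
That is 5 commits.

5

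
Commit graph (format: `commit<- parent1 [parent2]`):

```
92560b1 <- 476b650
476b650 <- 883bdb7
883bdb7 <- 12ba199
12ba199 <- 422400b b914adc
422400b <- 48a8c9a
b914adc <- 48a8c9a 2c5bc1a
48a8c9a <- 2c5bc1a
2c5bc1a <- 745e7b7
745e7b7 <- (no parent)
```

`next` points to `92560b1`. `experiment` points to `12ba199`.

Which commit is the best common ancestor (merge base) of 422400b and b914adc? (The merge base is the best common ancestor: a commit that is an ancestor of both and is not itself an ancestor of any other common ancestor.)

Ancestors of 422400b: {2c5bc1a, 422400b, 48a8c9a, 745e7b7}.
Ancestors of b914adc: {2c5bc1a, 48a8c9a, 745e7b7, b914adc}.
Common ancestors: {2c5bc1a, 48a8c9a, 745e7b7}.
Among these, 48a8c9a is not an ancestor of any other common ancestor — it is the merge base.

48a8c9a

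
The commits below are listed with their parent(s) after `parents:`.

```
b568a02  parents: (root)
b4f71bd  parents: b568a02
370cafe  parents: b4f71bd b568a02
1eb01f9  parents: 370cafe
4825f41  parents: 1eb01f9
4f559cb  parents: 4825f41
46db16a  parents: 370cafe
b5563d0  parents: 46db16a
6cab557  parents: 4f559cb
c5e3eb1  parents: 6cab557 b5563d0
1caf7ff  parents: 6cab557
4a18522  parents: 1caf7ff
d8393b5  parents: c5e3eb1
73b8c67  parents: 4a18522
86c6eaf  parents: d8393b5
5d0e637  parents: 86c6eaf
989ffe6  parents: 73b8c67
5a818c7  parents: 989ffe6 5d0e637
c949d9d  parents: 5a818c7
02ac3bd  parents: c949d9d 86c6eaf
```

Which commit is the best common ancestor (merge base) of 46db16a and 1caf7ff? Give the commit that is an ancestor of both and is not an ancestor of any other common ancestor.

Ancestors of 46db16a: {370cafe, 46db16a, b4f71bd, b568a02}.
Ancestors of 1caf7ff: {1caf7ff, 1eb01f9, 370cafe, 4825f41, 4f559cb, 6cab557, b4f71bd, b568a02}.
Common ancestors: {370cafe, b4f71bd, b568a02}.
Among these, 370cafe is not an ancestor of any other common ancestor — it is the merge base.

370cafe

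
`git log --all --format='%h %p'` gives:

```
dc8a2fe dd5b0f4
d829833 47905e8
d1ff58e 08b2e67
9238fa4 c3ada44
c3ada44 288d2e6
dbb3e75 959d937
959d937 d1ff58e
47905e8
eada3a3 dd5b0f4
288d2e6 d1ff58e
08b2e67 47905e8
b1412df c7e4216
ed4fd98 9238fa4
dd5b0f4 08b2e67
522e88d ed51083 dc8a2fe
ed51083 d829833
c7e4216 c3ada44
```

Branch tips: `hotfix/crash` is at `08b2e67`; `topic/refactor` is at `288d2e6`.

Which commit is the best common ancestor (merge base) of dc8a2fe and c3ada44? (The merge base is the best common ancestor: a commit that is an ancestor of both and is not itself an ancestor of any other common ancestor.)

08b2e67

Ancestors of dc8a2fe: {08b2e67, 47905e8, dc8a2fe, dd5b0f4}.
Ancestors of c3ada44: {08b2e67, 288d2e6, 47905e8, c3ada44, d1ff58e}.
Common ancestors: {08b2e67, 47905e8}.
Among these, 08b2e67 is not an ancestor of any other common ancestor — it is the merge base.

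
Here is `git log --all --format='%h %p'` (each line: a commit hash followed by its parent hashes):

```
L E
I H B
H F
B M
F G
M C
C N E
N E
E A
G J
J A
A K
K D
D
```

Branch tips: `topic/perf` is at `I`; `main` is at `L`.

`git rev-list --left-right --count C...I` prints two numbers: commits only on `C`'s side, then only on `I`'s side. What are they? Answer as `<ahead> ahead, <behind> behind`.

Reachable from C: {A, C, D, E, K, N}.
Reachable from I: {A, B, C, D, E, F, G, H, I, J, K, M, N}.
Only in C's history (ahead): {} — 0.
Only in I's history (behind): {B, F, G, H, I, J, M} — 7.

0 ahead, 7 behind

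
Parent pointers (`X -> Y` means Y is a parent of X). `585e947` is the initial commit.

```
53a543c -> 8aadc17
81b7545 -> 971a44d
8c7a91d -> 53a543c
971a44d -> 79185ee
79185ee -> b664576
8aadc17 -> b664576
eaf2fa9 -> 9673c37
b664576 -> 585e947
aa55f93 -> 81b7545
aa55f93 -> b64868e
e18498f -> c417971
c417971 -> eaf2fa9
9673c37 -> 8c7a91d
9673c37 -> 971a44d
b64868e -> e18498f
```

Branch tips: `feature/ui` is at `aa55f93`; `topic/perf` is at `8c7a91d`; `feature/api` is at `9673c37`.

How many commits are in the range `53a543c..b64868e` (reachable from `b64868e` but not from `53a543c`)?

8

Reachable from b64868e: {53a543c, 585e947, 79185ee, 8aadc17, 8c7a91d, 9673c37, 971a44d, b64868e, b664576, c417971, e18498f, eaf2fa9}.
Reachable from 53a543c: {53a543c, 585e947, 8aadc17, b664576}.
In b64868e's history but not 53a543c's: {79185ee, 8c7a91d, 9673c37, 971a44d, b64868e, c417971, e18498f, eaf2fa9} — 8 commits.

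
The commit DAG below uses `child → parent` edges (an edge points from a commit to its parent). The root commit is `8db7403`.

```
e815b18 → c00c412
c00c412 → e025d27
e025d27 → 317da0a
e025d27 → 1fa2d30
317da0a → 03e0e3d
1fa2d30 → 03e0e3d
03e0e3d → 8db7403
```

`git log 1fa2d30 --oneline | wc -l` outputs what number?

3

Walking parent pointers from 1fa2d30: reachable set = {03e0e3d, 1fa2d30, 8db7403}.
That is 3 commits.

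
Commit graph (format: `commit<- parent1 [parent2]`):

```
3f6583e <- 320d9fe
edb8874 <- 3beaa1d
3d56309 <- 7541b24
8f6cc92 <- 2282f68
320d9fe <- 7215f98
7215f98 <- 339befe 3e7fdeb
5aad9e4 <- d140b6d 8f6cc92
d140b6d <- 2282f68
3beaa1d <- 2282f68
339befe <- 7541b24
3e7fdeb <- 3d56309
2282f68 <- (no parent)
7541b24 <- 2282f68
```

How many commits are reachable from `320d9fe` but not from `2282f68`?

6

Reachable from 320d9fe: {2282f68, 320d9fe, 339befe, 3d56309, 3e7fdeb, 7215f98, 7541b24}.
Reachable from 2282f68: {2282f68}.
In 320d9fe's history but not 2282f68's: {320d9fe, 339befe, 3d56309, 3e7fdeb, 7215f98, 7541b24} — 6 commits.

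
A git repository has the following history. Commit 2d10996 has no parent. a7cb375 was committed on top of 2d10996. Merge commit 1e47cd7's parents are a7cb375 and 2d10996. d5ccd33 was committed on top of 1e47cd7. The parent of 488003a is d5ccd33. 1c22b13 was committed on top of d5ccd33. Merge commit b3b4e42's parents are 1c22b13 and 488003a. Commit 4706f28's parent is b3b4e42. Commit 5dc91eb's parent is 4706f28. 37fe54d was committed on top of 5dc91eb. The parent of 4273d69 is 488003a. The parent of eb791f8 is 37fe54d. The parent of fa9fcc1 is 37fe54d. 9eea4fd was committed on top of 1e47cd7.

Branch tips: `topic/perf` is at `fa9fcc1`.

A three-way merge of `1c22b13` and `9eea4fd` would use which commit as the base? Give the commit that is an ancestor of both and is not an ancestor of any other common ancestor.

Ancestors of 1c22b13: {1c22b13, 1e47cd7, 2d10996, a7cb375, d5ccd33}.
Ancestors of 9eea4fd: {1e47cd7, 2d10996, 9eea4fd, a7cb375}.
Common ancestors: {1e47cd7, 2d10996, a7cb375}.
Among these, 1e47cd7 is not an ancestor of any other common ancestor — it is the merge base.

1e47cd7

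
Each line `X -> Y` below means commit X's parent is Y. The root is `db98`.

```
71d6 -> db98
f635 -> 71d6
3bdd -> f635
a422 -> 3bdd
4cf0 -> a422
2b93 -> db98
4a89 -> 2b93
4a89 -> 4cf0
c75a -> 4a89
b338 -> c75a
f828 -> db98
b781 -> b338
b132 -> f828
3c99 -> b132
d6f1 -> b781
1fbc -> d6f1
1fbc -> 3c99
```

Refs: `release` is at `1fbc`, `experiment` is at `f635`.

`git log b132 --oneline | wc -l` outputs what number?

Walking parent pointers from b132: reachable set = {b132, db98, f828}.
That is 3 commits.

3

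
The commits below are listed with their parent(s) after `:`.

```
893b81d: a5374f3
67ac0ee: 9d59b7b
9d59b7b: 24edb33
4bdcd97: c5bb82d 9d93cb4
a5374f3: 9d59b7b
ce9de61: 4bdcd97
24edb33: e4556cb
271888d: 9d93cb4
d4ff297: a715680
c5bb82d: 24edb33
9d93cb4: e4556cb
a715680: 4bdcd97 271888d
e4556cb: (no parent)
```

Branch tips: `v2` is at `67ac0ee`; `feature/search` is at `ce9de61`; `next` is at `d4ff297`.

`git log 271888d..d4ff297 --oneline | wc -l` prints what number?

5

Reachable from d4ff297: {24edb33, 271888d, 4bdcd97, 9d93cb4, a715680, c5bb82d, d4ff297, e4556cb}.
Reachable from 271888d: {271888d, 9d93cb4, e4556cb}.
In d4ff297's history but not 271888d's: {24edb33, 4bdcd97, a715680, c5bb82d, d4ff297} — 5 commits.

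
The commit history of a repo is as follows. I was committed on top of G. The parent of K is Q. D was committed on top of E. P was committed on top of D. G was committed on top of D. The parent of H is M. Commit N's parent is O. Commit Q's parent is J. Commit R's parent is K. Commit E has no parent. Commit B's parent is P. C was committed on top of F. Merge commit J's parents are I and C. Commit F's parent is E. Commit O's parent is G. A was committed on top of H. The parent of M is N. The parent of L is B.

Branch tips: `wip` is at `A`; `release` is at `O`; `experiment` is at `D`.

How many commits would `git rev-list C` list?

3

Walking parent pointers from C: reachable set = {C, E, F}.
That is 3 commits.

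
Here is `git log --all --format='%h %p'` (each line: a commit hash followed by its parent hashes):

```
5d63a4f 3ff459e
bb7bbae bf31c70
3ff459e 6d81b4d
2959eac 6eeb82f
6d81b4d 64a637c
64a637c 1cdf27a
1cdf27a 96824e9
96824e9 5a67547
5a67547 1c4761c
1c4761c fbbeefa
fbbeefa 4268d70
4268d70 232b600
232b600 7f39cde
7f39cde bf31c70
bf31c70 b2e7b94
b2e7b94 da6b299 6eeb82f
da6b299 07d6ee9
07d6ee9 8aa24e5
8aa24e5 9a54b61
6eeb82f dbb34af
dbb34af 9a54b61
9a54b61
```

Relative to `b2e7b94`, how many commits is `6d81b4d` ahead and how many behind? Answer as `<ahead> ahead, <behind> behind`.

11 ahead, 0 behind

Reachable from 6d81b4d: {07d6ee9, 1c4761c, 1cdf27a, 232b600, 4268d70, 5a67547, 64a637c, 6d81b4d, 6eeb82f, 7f39cde, 8aa24e5, 96824e9, 9a54b61, b2e7b94, bf31c70, da6b299, dbb34af, fbbeefa}.
Reachable from b2e7b94: {07d6ee9, 6eeb82f, 8aa24e5, 9a54b61, b2e7b94, da6b299, dbb34af}.
Only in 6d81b4d's history (ahead): {1c4761c, 1cdf27a, 232b600, 4268d70, 5a67547, 64a637c, 6d81b4d, 7f39cde, 96824e9, bf31c70, fbbeefa} — 11.
Only in b2e7b94's history (behind): {} — 0.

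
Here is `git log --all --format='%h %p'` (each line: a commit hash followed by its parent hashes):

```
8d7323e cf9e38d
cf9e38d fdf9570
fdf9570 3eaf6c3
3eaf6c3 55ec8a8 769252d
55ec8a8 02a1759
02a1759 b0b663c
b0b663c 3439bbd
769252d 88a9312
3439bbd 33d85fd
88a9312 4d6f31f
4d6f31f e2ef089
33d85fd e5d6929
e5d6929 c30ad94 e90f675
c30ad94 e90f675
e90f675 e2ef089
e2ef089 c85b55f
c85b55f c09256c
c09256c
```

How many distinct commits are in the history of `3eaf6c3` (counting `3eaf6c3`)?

15

Walking parent pointers from 3eaf6c3: reachable set = {02a1759, 33d85fd, 3439bbd, 3eaf6c3, 4d6f31f, 55ec8a8, 769252d, 88a9312, b0b663c, c09256c, c30ad94, c85b55f, e2ef089, e5d6929, e90f675}.
That is 15 commits.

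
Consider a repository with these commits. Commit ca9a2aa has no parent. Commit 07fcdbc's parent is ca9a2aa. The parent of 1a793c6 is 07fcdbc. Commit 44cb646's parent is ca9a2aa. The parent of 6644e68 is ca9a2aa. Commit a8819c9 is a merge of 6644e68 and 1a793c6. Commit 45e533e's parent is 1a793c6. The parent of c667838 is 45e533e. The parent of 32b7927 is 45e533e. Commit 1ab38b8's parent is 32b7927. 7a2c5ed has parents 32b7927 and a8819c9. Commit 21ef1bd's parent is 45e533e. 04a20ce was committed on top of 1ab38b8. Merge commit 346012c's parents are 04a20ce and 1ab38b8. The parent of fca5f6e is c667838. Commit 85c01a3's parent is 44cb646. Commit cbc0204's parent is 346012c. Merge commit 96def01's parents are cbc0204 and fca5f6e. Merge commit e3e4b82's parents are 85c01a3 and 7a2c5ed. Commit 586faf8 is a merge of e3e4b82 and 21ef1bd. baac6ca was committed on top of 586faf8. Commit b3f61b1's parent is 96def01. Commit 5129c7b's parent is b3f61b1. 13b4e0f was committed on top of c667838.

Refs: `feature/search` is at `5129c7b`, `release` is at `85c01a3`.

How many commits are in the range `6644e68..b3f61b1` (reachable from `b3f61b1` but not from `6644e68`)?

Reachable from b3f61b1: {04a20ce, 07fcdbc, 1a793c6, 1ab38b8, 32b7927, 346012c, 45e533e, 96def01, b3f61b1, c667838, ca9a2aa, cbc0204, fca5f6e}.
Reachable from 6644e68: {6644e68, ca9a2aa}.
In b3f61b1's history but not 6644e68's: {04a20ce, 07fcdbc, 1a793c6, 1ab38b8, 32b7927, 346012c, 45e533e, 96def01, b3f61b1, c667838, cbc0204, fca5f6e} — 12 commits.

12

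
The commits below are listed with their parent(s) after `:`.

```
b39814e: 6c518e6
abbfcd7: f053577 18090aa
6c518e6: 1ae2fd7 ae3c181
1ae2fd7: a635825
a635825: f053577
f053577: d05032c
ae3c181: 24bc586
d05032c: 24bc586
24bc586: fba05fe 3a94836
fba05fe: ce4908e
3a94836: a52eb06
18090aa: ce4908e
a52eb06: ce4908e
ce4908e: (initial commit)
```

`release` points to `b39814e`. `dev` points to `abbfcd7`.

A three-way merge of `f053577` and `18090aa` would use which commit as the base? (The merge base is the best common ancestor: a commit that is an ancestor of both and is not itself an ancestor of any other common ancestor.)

Ancestors of f053577: {24bc586, 3a94836, a52eb06, ce4908e, d05032c, f053577, fba05fe}.
Ancestors of 18090aa: {18090aa, ce4908e}.
Common ancestors: {ce4908e}.
The only common ancestor is ce4908e, so it is the merge base.

ce4908e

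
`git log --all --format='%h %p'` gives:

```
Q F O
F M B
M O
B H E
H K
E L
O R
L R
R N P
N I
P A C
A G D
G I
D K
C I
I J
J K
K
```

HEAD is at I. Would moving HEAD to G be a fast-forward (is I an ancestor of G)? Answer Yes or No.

Yes

A fast-forward from I to G is possible iff I is an ancestor of G.
Ancestors of G: {G, I, J, K}.
I is among them, so fast-forward is possible.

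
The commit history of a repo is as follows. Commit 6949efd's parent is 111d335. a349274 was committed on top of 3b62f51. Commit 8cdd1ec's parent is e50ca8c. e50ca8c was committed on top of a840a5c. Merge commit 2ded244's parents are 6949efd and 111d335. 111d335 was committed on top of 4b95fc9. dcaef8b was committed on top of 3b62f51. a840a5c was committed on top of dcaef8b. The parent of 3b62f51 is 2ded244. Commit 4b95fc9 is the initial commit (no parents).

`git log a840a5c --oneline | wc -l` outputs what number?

Walking parent pointers from a840a5c: reachable set = {111d335, 2ded244, 3b62f51, 4b95fc9, 6949efd, a840a5c, dcaef8b}.
That is 7 commits.

7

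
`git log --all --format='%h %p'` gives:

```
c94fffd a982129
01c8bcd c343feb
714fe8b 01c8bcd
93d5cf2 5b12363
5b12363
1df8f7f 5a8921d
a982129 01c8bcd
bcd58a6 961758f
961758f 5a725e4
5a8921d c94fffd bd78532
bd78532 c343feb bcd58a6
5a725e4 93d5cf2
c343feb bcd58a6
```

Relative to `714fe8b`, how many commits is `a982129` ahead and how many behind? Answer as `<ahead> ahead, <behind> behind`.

1 ahead, 1 behind

Reachable from a982129: {01c8bcd, 5a725e4, 5b12363, 93d5cf2, 961758f, a982129, bcd58a6, c343feb}.
Reachable from 714fe8b: {01c8bcd, 5a725e4, 5b12363, 714fe8b, 93d5cf2, 961758f, bcd58a6, c343feb}.
Only in a982129's history (ahead): {a982129} — 1.
Only in 714fe8b's history (behind): {714fe8b} — 1.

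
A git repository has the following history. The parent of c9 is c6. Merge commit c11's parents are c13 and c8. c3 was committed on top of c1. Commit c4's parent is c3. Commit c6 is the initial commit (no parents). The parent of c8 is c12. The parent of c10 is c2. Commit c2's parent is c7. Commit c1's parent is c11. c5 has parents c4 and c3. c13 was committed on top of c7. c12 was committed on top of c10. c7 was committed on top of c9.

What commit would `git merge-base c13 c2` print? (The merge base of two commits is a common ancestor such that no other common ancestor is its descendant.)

Ancestors of c13: {c13, c6, c7, c9}.
Ancestors of c2: {c2, c6, c7, c9}.
Common ancestors: {c6, c7, c9}.
Among these, c7 is not an ancestor of any other common ancestor — it is the merge base.

c7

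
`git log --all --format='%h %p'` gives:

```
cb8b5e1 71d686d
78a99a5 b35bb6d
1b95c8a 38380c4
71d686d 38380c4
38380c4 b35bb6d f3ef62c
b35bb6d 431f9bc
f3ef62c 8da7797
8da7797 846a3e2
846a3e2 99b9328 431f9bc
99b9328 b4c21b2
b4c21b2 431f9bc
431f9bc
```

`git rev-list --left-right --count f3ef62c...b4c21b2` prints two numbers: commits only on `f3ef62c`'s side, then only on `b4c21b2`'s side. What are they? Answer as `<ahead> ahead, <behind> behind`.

Reachable from f3ef62c: {431f9bc, 846a3e2, 8da7797, 99b9328, b4c21b2, f3ef62c}.
Reachable from b4c21b2: {431f9bc, b4c21b2}.
Only in f3ef62c's history (ahead): {846a3e2, 8da7797, 99b9328, f3ef62c} — 4.
Only in b4c21b2's history (behind): {} — 0.

4 ahead, 0 behind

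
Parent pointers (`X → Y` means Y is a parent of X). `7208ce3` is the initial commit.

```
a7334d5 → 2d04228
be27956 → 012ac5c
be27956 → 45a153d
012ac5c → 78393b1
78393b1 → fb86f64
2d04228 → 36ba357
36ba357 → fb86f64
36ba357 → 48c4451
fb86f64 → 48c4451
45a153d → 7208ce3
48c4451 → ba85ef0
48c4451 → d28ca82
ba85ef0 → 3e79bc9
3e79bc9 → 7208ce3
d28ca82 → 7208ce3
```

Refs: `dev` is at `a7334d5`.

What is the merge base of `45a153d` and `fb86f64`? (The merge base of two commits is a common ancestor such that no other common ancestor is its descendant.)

7208ce3

Ancestors of 45a153d: {45a153d, 7208ce3}.
Ancestors of fb86f64: {3e79bc9, 48c4451, 7208ce3, ba85ef0, d28ca82, fb86f64}.
Common ancestors: {7208ce3}.
The only common ancestor is 7208ce3, so it is the merge base.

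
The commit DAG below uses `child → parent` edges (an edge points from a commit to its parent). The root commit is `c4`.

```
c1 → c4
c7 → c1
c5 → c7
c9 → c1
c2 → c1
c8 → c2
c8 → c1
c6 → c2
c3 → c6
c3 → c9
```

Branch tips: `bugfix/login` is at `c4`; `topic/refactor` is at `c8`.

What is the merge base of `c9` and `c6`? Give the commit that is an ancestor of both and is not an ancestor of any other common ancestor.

Ancestors of c9: {c1, c4, c9}.
Ancestors of c6: {c1, c2, c4, c6}.
Common ancestors: {c1, c4}.
Among these, c1 is not an ancestor of any other common ancestor — it is the merge base.

c1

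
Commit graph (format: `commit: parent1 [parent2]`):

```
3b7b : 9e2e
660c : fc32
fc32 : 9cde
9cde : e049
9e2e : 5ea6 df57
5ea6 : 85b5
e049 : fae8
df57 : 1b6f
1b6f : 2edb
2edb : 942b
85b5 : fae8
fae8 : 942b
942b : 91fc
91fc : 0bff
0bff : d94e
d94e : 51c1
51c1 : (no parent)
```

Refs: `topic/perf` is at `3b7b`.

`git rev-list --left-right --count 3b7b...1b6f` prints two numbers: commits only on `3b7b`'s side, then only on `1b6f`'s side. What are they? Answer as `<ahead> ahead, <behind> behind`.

6 ahead, 0 behind

Reachable from 3b7b: {0bff, 1b6f, 2edb, 3b7b, 51c1, 5ea6, 85b5, 91fc, 942b, 9e2e, d94e, df57, fae8}.
Reachable from 1b6f: {0bff, 1b6f, 2edb, 51c1, 91fc, 942b, d94e}.
Only in 3b7b's history (ahead): {3b7b, 5ea6, 85b5, 9e2e, df57, fae8} — 6.
Only in 1b6f's history (behind): {} — 0.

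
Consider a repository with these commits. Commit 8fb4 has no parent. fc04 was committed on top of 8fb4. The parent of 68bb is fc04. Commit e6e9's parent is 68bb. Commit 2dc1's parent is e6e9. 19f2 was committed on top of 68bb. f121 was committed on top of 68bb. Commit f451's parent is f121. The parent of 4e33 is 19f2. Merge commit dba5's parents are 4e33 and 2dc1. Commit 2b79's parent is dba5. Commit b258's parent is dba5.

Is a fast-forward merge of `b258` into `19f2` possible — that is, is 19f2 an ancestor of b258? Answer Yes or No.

A fast-forward from 19f2 to b258 is possible iff 19f2 is an ancestor of b258.
Ancestors of b258: {19f2, 2dc1, 4e33, 68bb, 8fb4, b258, dba5, e6e9, fc04}.
19f2 is among them, so fast-forward is possible.

Yes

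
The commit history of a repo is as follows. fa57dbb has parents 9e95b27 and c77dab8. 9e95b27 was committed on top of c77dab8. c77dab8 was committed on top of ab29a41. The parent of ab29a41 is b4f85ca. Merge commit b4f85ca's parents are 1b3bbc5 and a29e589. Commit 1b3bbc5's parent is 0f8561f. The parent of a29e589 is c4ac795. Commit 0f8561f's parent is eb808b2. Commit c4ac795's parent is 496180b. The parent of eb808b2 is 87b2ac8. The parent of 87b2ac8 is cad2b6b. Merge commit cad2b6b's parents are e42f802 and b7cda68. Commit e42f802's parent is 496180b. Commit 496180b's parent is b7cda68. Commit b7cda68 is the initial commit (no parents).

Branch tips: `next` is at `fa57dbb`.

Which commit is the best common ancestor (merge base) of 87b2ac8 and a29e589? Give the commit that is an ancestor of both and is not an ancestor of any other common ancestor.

496180b

Ancestors of 87b2ac8: {496180b, 87b2ac8, b7cda68, cad2b6b, e42f802}.
Ancestors of a29e589: {496180b, a29e589, b7cda68, c4ac795}.
Common ancestors: {496180b, b7cda68}.
Among these, 496180b is not an ancestor of any other common ancestor — it is the merge base.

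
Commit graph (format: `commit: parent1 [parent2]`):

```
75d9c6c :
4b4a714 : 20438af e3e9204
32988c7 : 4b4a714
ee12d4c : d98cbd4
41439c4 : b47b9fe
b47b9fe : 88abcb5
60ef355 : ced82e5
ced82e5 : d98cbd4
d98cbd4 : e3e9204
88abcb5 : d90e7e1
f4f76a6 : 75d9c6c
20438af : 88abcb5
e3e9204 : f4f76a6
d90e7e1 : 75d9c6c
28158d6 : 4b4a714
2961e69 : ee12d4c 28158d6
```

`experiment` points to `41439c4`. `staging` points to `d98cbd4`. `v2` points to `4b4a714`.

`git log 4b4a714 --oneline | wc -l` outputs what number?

7

Walking parent pointers from 4b4a714: reachable set = {20438af, 4b4a714, 75d9c6c, 88abcb5, d90e7e1, e3e9204, f4f76a6}.
That is 7 commits.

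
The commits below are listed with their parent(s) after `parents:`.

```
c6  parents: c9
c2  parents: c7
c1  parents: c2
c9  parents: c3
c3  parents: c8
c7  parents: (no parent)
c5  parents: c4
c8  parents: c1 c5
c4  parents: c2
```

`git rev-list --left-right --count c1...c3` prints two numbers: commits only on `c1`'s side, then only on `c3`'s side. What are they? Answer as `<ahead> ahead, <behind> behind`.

Reachable from c1: {c1, c2, c7}.
Reachable from c3: {c1, c2, c3, c4, c5, c7, c8}.
Only in c1's history (ahead): {} — 0.
Only in c3's history (behind): {c3, c4, c5, c8} — 4.

0 ahead, 4 behind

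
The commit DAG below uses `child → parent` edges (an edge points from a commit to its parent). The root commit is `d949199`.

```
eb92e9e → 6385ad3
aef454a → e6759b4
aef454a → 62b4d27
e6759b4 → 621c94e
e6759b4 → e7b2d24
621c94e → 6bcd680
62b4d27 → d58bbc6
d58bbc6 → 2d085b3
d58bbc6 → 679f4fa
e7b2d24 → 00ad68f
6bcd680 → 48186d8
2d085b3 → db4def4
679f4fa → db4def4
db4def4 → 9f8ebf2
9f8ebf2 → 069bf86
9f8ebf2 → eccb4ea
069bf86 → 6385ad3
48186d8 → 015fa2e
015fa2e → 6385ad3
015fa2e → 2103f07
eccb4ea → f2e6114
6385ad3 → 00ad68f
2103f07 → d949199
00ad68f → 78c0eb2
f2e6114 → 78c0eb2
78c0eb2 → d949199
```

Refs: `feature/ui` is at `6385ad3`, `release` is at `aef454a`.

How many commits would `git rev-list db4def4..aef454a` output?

12

Reachable from aef454a: {00ad68f, 015fa2e, 069bf86, 2103f07, 2d085b3, 48186d8, 621c94e, 62b4d27, 6385ad3, 679f4fa, 6bcd680, 78c0eb2, 9f8ebf2, aef454a, d58bbc6, d949199, db4def4, e6759b4, e7b2d24, eccb4ea, f2e6114}.
Reachable from db4def4: {00ad68f, 069bf86, 6385ad3, 78c0eb2, 9f8ebf2, d949199, db4def4, eccb4ea, f2e6114}.
In aef454a's history but not db4def4's: {015fa2e, 2103f07, 2d085b3, 48186d8, 621c94e, 62b4d27, 679f4fa, 6bcd680, aef454a, d58bbc6, e6759b4, e7b2d24} — 12 commits.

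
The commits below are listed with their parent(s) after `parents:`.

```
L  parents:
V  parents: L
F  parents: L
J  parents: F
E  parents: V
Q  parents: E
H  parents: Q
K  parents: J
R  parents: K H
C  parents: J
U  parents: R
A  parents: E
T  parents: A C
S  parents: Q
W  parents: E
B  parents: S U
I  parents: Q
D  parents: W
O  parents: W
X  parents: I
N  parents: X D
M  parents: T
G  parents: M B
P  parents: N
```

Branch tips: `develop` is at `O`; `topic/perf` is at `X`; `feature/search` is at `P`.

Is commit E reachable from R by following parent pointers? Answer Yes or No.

Yes

Ancestors of R (commits reachable by following parents): {E, F, H, J, K, L, Q, R, V}.
E is in that set, so it is an ancestor of R.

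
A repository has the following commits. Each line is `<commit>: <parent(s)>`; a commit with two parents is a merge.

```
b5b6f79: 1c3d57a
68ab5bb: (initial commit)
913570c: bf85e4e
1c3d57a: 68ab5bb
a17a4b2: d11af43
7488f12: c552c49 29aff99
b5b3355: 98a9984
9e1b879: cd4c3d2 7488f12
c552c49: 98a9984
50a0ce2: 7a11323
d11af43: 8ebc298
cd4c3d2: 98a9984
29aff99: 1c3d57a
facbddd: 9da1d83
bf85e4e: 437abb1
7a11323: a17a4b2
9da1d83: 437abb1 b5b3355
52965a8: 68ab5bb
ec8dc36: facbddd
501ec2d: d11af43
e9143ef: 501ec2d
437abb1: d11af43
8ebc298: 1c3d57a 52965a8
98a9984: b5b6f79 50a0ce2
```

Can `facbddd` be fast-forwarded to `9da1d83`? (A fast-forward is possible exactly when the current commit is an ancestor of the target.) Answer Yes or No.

No

A fast-forward from facbddd to 9da1d83 is possible iff facbddd is an ancestor of 9da1d83.
Ancestors of 9da1d83: {1c3d57a, 437abb1, 50a0ce2, 52965a8, 68ab5bb, 7a11323, 8ebc298, 98a9984, 9da1d83, a17a4b2, b5b3355, b5b6f79, d11af43}.
facbddd is not among them, so fast-forward is not possible.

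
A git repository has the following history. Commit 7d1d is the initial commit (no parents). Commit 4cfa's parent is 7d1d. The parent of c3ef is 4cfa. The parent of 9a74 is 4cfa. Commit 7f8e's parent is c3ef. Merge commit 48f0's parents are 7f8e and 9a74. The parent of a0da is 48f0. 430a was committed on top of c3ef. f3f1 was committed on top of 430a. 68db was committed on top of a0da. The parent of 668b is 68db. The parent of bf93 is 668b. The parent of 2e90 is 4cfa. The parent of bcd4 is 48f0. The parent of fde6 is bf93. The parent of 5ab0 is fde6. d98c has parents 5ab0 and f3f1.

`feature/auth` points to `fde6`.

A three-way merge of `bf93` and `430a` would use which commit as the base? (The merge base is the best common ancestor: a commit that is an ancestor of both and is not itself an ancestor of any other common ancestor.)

c3ef

Ancestors of bf93: {48f0, 4cfa, 668b, 68db, 7d1d, 7f8e, 9a74, a0da, bf93, c3ef}.
Ancestors of 430a: {430a, 4cfa, 7d1d, c3ef}.
Common ancestors: {4cfa, 7d1d, c3ef}.
Among these, c3ef is not an ancestor of any other common ancestor — it is the merge base.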